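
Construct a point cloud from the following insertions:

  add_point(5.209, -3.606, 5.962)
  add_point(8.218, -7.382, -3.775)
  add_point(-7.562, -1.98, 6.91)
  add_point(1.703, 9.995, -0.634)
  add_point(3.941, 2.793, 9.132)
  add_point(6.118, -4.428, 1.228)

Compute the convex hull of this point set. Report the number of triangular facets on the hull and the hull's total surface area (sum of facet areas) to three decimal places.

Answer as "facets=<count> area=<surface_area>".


5 of the 6 inputs are extreme points: [0, 1, 2, 3, 4].

Facet areas (half cross-product norm):
  f1: (p3, p1, p2) → 146.6217
  f2: (p4, p3, p2) → 77.7742
  f3: (p4, p3, p1) → 102.5252
  f4: (p0, p1, p2) → 64.7874
  f5: (p0, p4, p2) → 44.4117
  f6: (p0, p4, p1) → 26.2250
Σ area = 462.345

Euler characteristic 5−9+6 = 2 ✓

facets=6 area=462.345


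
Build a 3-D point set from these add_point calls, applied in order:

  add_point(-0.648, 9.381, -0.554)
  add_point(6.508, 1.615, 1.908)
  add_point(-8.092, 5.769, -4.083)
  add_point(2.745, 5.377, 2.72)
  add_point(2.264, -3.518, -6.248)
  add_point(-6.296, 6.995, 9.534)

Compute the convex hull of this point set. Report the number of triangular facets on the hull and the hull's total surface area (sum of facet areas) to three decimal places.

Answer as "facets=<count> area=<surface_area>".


facets=8 area=414.187

6 of the 6 inputs are extreme points: [0, 1, 2, 3, 4, 5].

Triangle areas on the boundary:
  f1: (p5, p4, p2) → 96.4220
  f2: (p5, p4, p1) → 81.5125
  f3: (p0, p4, p2) → 60.7175
  f4: (p0, p4, p1) → 56.8445
  f5: (p0, p5, p2) → 52.5579
  f6: (p3, p5, p1) → 20.6525
  f7: (p3, p0, p1) → 10.8964
  f8: (p3, p0, p5) → 34.5833
Σ area = 414.187

Euler characteristic 6−12+8 = 2 ✓


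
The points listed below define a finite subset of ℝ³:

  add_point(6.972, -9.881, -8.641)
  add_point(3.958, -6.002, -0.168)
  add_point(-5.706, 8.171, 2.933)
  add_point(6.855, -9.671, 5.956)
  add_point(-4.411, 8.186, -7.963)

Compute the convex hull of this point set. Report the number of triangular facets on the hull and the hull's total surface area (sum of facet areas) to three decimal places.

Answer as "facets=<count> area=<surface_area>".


5 of the 5 inputs are extreme points: [0, 1, 2, 3, 4].

Area of each hull facet:
  f1: (p4, p0, p2) → 116.7034
  f2: (p3, p4, p2) → 120.5588
  f3: (p3, p4, p0) → 155.7701
  f4: (p1, p0, p2) → 65.1262
  f5: (p1, p3, p2) → 59.8246
  f6: (p1, p3, p0) → 34.8463
Σ area = 552.829

Check V−E+F: 5 − 9 + 6 = 2.

facets=6 area=552.829


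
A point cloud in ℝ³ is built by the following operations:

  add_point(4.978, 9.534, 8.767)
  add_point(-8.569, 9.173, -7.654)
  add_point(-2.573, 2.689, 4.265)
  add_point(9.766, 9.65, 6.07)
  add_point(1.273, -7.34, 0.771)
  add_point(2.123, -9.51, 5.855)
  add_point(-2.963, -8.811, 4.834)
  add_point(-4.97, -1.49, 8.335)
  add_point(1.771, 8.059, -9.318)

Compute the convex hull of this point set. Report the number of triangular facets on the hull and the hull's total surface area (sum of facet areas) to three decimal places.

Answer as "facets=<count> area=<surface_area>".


Hull vertices (8/9): indices [0, 1, 3, 4, 5, 6, 7, 8].

Facet areas (half cross-product norm):
  f1: (p8, p3, p1) → 87.4360
  f2: (p4, p8, p1) → 96.9525
  f3: (p4, p5, p3) → 55.1270
  f4: (p4, p8, p3) → 147.2913
  f5: (p0, p5, p3) → 53.3742
  f6: (p0, p7, p5) → 81.0798
  f7: (p0, p3, p1) → 57.5980
  f8: (p0, p7, p1) → 140.3250
  f9: (p6, p7, p5) → 21.0748
  f10: (p6, p4, p5) → 13.5583
  f11: (p6, p7, p1) → 80.4004
  f12: (p6, p4, p1) → 62.9420
Σ area = 897.159

Euler characteristic 8−18+12 = 2 ✓

facets=12 area=897.159


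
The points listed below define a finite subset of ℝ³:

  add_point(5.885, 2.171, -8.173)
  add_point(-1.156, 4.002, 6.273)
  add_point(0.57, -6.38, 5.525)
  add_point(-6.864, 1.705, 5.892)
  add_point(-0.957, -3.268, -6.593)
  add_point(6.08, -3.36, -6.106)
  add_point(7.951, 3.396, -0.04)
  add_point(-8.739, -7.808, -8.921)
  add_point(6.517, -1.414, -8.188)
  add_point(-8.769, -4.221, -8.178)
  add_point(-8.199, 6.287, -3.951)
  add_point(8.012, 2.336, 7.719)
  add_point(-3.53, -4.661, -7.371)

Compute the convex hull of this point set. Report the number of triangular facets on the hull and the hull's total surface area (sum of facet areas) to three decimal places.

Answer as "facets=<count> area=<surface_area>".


Hull vertices (11/13): indices [0, 1, 2, 3, 5, 6, 7, 8, 9, 10, 11].

Area of each hull facet:
  f1: (p0, p10, p9) → 82.4106
  f2: (p0, p7, p9) → 27.0375
  f3: (p3, p10, p9) → 61.9603
  f4: (p3, p7, p9) → 23.3164
  f5: (p6, p0, p10) → 64.5357
  f6: (p1, p3, p11) → 15.5944
  f7: (p1, p3, p10) → 33.7148
  f8: (p1, p6, p11) → 36.2969
  f9: (p1, p6, p10) → 70.0447
  f10: (p2, p3, p11) → 63.6196
  f11: (p2, p3, p7) → 91.0669
  f12: (p2, p5, p11) → 74.2435
  f13: (p2, p5, p7) → 99.1634
  f14: (p8, p0, p7) → 29.3962
  f15: (p8, p5, p7) → 22.1915
  f16: (p8, p6, p0) → 15.3518
  f17: (p8, p6, p11) → 23.6029
  f18: (p8, p5, p11) → 20.0339
Σ area = 853.581

Euler characteristic 11−27+18 = 2 ✓

facets=18 area=853.581


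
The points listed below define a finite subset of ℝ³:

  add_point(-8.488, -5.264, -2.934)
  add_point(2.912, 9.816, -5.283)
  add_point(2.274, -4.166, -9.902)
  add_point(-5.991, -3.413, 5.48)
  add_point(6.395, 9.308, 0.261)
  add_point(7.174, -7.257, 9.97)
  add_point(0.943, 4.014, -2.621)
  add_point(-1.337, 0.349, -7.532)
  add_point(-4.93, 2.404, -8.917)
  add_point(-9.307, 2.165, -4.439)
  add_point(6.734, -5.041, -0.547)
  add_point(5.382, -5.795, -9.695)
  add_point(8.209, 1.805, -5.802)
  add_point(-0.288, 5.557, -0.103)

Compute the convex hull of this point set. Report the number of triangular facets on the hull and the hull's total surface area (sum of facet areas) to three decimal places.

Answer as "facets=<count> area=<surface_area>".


Extreme-point indices: [0, 1, 2, 3, 4, 5, 8, 9, 10, 11, 12, 13] — 12 of 14 on the boundary.

Area of each hull facet:
  f1: (p4, p5, p12) → 88.1912
  f2: (p0, p8, p9) → 23.7601
  f3: (p0, p8, p2) → 49.8609
  f4: (p11, p0, p5) → 143.1234
  f5: (p11, p0, p2) → 16.8288
  f6: (p3, p4, p5) → 125.5885
  f7: (p3, p0, p9) → 34.1895
  f8: (p3, p0, p5) → 56.3881
  f9: (p1, p4, p12) → 30.0144
  f10: (p1, p8, p2) → 55.7494
  f11: (p1, p8, p9) → 34.2701
  f12: (p1, p11, p12) → 36.0104
  f13: (p1, p11, p2) → 23.9306
  f14: (p10, p5, p12) → 31.6220
  f15: (p10, p11, p12) → 35.0883
  f16: (p10, p11, p5) → 15.0858
  f17: (p13, p3, p9) → 56.5040
  f18: (p13, p3, p4) → 30.0989
  f19: (p13, p1, p9) → 37.8474
  f20: (p13, p1, p4) → 22.3131
Σ area = 946.465

Euler characteristic 12−30+20 = 2 ✓

facets=20 area=946.465


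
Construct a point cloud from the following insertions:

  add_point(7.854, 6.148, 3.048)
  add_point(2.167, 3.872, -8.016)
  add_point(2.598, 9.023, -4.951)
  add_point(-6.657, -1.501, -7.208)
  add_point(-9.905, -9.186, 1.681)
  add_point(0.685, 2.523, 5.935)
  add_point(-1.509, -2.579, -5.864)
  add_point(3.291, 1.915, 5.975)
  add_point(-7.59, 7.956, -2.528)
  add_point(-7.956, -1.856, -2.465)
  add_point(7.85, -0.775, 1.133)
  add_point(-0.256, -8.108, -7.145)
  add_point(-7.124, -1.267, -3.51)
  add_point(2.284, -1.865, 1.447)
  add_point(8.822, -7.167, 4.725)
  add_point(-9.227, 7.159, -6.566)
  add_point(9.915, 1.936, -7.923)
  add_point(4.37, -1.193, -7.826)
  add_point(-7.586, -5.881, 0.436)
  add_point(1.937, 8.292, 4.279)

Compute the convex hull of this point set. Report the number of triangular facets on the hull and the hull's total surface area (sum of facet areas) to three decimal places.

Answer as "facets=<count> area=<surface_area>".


Hull vertices (14/20): indices [0, 1, 2, 3, 4, 5, 7, 8, 11, 14, 15, 16, 17, 19].

Area of each hull facet:
  f1: (p0, p2, p16) → 50.0410
  f2: (p0, p14, p16) → 77.7764
  f3: (p0, p14, p7) → 36.5101
  f4: (p11, p14, p4) → 97.8988
  f5: (p11, p14, p16) → 96.6694
  f6: (p1, p2, p16) → 23.7869
  f7: (p1, p15, p2) → 34.9403
  f8: (p19, p0, p7) → 19.2483
  f9: (p19, p0, p2) → 28.9632
  f10: (p17, p11, p16) → 12.0720
  f11: (p17, p1, p16) → 17.5009
  f12: (p3, p1, p15) → 45.4490
  f13: (p3, p15, p4) → 48.5616
  f14: (p3, p11, p4) → 53.9558
  f15: (p3, p17, p11) → 37.5407
  f16: (p3, p17, p1) → 28.3595
  f17: (p5, p19, p7) → 8.2029
  f18: (p5, p14, p4) → 102.6439
  f19: (p5, p14, p7) → 10.3156
  f20: (p8, p15, p4) → 39.4270
  f21: (p8, p5, p4) → 102.1563
  f22: (p8, p5, p19) → 35.8860
  f23: (p8, p15, p2) → 22.9895
  f24: (p8, p19, p2) → 46.5153
Σ area = 1077.410

Euler characteristic 14−36+24 = 2 ✓

facets=24 area=1077.410


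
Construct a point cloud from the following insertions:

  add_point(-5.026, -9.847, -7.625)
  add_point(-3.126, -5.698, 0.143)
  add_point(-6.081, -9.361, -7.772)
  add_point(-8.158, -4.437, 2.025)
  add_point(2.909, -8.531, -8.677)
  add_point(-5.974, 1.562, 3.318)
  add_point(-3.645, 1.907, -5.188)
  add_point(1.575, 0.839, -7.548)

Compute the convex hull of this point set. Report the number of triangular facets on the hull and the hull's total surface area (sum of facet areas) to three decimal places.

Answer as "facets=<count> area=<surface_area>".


8 of the 8 inputs are extreme points: [0, 1, 2, 3, 4, 5, 6, 7].

Triangle areas on the boundary:
  f1: (p5, p6, p3) → 28.6806
  f2: (p2, p6, p3) → 53.9602
  f3: (p2, p0, p3) → 6.3411
  f4: (p2, p0, p4) → 2.8631
  f5: (p1, p5, p3) → 17.9662
  f6: (p1, p0, p3) → 24.3201
  f7: (p1, p0, p4) → 36.0141
  f8: (p7, p5, p6) → 20.1864
  f9: (p7, p2, p4) → 43.1630
  f10: (p7, p2, p6) → 34.3168
  f11: (p7, p1, p4) → 47.7508
  f12: (p7, p1, p5) → 46.6293
Σ area = 362.192

Euler: V−E+F = 8−18+12 = 2.

facets=12 area=362.192


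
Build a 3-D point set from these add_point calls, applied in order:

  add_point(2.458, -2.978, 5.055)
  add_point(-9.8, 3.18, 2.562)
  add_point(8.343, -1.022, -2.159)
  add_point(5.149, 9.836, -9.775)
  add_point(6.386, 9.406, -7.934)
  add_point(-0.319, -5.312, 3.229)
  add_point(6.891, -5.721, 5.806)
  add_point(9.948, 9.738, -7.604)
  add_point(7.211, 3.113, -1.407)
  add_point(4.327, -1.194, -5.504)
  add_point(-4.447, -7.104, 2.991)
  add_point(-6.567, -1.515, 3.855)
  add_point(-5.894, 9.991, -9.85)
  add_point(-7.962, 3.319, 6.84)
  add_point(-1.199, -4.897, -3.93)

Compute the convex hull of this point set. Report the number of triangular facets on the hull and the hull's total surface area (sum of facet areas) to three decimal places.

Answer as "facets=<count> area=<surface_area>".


Extreme-point indices: [1, 2, 3, 6, 7, 9, 10, 12, 13, 14] — 10 of 15 on the boundary.

Facet areas (half cross-product norm):
  f1: (p12, p10, p1) → 80.7275
  f2: (p14, p12, p10) → 59.6205
  f3: (p14, p6, p10) → 45.6804
  f4: (p13, p6, p7) → 175.6604
  f5: (p13, p12, p1) → 25.7779
  f6: (p13, p12, p7) → 144.7285
  f7: (p13, p10, p1) → 26.5316
  f8: (p13, p6, p10) → 68.1560
  f9: (p3, p12, p7) → 11.8096
  f10: (p2, p6, p7) → 30.4270
  f11: (p2, p14, p6) → 48.0804
  f12: (p9, p2, p14) → 15.5669
  f13: (p9, p14, p12) → 53.7170
  f14: (p9, p3, p12) → 65.3791
  f15: (p9, p3, p7) → 31.0662
  f16: (p9, p2, p7) → 31.4207
Σ area = 914.349

Check V−E+F: 10 − 24 + 16 = 2.

facets=16 area=914.349


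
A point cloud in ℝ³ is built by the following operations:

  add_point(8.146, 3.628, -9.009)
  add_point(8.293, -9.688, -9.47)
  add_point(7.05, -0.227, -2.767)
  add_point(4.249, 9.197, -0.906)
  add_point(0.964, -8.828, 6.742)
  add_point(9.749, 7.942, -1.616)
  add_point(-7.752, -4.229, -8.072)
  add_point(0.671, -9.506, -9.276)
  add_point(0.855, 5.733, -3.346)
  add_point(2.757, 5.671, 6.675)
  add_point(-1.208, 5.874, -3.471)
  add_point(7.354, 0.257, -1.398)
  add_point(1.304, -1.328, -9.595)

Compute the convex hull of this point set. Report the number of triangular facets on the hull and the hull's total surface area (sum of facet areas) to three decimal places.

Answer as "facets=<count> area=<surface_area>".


facets=16 area=928.688

Hull vertices (10/13): indices [0, 1, 3, 4, 5, 6, 7, 9, 10, 12].

Triangle areas on the boundary:
  f1: (p4, p1, p5) → 159.2833
  f2: (p9, p4, p6) → 127.3390
  f3: (p9, p4, p5) → 77.6044
  f4: (p0, p1, p5) → 49.4729
  f5: (p7, p4, p6) → 79.6222
  f6: (p7, p4, p1) → 61.1446
  f7: (p3, p9, p5) → 23.7062
  f8: (p3, p0, p5) → 24.7403
  f9: (p12, p0, p1) → 46.0297
  f10: (p12, p7, p1) → 31.2561
  f11: (p12, p0, p6) → 15.4880
  f12: (p12, p7, p6) → 36.5817
  f13: (p10, p0, p6) → 71.2230
  f14: (p10, p3, p0) → 35.2750
  f15: (p10, p9, p6) → 60.6860
  f16: (p10, p3, p9) → 29.2354
Σ area = 928.688

Euler: V−E+F = 10−24+16 = 2.


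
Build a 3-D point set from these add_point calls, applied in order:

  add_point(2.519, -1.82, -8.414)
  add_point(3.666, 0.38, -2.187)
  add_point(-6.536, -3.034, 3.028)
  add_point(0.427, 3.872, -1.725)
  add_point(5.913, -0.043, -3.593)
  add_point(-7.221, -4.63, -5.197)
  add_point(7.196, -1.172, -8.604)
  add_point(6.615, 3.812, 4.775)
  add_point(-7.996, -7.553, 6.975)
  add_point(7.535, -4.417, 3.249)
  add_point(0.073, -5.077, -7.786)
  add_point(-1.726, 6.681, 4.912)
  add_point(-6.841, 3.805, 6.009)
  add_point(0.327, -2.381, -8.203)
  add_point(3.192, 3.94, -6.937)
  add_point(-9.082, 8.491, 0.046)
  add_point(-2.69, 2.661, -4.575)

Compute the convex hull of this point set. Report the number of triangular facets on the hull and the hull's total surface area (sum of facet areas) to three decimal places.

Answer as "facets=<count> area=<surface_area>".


12 of the 17 inputs are extreme points: [0, 5, 6, 7, 8, 9, 10, 11, 12, 13, 14, 15].

Per-facet area ½‖(b−a)×(c−a)‖:
  f1: (p5, p8, p15) → 88.3545
  f2: (p13, p5, p15) → 60.0716
  f3: (p12, p8, p15) → 35.4577
  f4: (p12, p11, p15) → 23.2139
  f5: (p7, p8, p9) → 68.4603
  f6: (p7, p6, p9) → 51.5624
  f7: (p7, p12, p8) → 76.9508
  f8: (p7, p12, p11) → 19.8671
  f9: (p10, p13, p5) → 10.5856
  f10: (p10, p6, p9) → 49.1835
  f11: (p10, p0, p6) → 6.9359
  f12: (p10, p0, p13) → 2.9203
  f13: (p10, p8, p9) → 101.5167
  f14: (p10, p5, p8) → 45.1906
  f15: (p14, p7, p6) → 40.8216
  f16: (p14, p0, p6) → 13.7490
  f17: (p14, p11, p15) → 58.4770
  f18: (p14, p7, p11) → 52.0625
  f19: (p14, p13, p15) → 52.3182
  f20: (p14, p0, p13) → 6.4347
Σ area = 864.134

Euler characteristic 12−30+20 = 2 ✓

facets=20 area=864.134


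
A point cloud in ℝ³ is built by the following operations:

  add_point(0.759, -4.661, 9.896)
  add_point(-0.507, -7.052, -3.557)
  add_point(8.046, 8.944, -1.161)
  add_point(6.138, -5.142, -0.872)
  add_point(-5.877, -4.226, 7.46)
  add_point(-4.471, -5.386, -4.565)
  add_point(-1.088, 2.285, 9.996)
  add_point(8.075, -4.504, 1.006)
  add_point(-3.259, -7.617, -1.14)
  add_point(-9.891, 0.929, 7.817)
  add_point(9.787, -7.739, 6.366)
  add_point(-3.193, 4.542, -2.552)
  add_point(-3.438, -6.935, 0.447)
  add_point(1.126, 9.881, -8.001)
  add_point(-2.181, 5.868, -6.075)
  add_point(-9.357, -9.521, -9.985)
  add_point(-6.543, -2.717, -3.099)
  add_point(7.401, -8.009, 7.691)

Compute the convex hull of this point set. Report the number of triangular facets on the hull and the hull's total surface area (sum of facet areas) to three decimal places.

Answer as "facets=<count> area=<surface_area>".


facets=20 area=1147.383

12 of the 18 inputs are extreme points: [0, 2, 3, 4, 6, 7, 9, 10, 13, 14, 15, 17].

Triangle areas on the boundary:
  f1: (p2, p13, p9) → 101.8998
  f2: (p4, p15, p9) → 59.9288
  f3: (p14, p13, p9) → 28.8002
  f4: (p14, p15, p9) → 139.7445
  f5: (p14, p15, p13) → 28.5421
  f6: (p3, p15, p10) → 55.7913
  f7: (p3, p15, p13) → 156.0046
  f8: (p3, p2, p13) → 69.4812
  f9: (p6, p2, p9) → 65.1304
  f10: (p6, p2, p10) → 115.2842
  f11: (p17, p15, p10) → 32.3707
  f12: (p17, p4, p15) → 127.2484
  f13: (p17, p6, p10) → 15.4722
  f14: (p7, p2, p10) → 34.5421
  f15: (p7, p3, p10) → 6.9941
  f16: (p7, p3, p2) → 18.7500
  f17: (p0, p17, p4) → 18.7487
  f18: (p0, p17, p6) → 21.4020
  f19: (p0, p4, p9) → 18.4593
  f20: (p0, p6, p9) → 32.7887
Σ area = 1147.383

Euler: V−E+F = 12−30+20 = 2.


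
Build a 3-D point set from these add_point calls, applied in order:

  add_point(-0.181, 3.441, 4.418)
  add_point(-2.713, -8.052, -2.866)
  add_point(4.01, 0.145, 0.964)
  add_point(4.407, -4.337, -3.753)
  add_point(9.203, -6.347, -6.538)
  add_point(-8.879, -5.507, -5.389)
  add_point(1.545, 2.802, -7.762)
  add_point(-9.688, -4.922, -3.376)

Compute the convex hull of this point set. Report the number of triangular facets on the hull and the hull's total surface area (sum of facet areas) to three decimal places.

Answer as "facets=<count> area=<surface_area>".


facets=10 area=444.379

7 of the 8 inputs are extreme points: [0, 1, 2, 4, 5, 6, 7].

Area of each hull facet:
  f1: (p6, p0, p7) → 81.4118
  f2: (p1, p0, p7) → 52.5185
  f3: (p5, p6, p7) → 14.6279
  f4: (p5, p6, p4) → 81.1954
  f5: (p5, p1, p7) → 7.9819
  f6: (p5, p1, p4) → 33.4334
  f7: (p2, p1, p4) → 58.5662
  f8: (p2, p1, p0) → 35.2922
  f9: (p2, p6, p4) → 49.8521
  f10: (p2, p6, p0) → 29.5000
Σ area = 444.379

Check V−E+F: 7 − 15 + 10 = 2.


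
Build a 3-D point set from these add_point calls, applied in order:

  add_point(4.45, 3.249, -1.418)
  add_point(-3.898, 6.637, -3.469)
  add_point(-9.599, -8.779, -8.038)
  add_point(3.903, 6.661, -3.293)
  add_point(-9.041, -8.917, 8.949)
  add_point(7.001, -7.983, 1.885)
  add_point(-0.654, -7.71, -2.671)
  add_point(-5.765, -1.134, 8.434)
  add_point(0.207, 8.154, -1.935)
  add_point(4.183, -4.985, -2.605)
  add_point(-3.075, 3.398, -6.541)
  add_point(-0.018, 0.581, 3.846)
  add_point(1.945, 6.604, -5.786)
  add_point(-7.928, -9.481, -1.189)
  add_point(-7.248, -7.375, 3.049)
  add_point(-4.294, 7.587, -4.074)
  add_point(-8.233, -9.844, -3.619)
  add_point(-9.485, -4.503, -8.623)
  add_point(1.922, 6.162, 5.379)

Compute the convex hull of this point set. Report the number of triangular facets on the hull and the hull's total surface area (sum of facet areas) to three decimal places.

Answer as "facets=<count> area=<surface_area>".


Hull vertices (13/19): indices [2, 3, 4, 5, 7, 8, 9, 10, 12, 15, 16, 17, 18].

Area of each hull facet:
  f1: (p16, p5, p2) → 32.1196
  f2: (p16, p4, p2) → 13.5632
  f3: (p16, p4, p5) → 98.6896
  f4: (p15, p12, p8) → 11.2674
  f5: (p15, p18, p8) → 16.0089
  f6: (p9, p5, p2) → 38.6792
  f7: (p9, p12, p2) → 93.4455
  f8: (p3, p18, p5) → 66.6884
  f9: (p3, p9, p5) → 29.7740
  f10: (p3, p9, p12) → 18.4820
  f11: (p3, p18, p8) → 16.3615
  f12: (p3, p12, p8) → 6.4046
  f13: (p17, p4, p2) → 36.3153
  f14: (p17, p15, p4) → 125.3232
  f15: (p17, p12, p2) → 25.8008
  f16: (p7, p15, p4) → 51.3161
  f17: (p7, p15, p18) → 62.7419
  f18: (p7, p4, p5) → 67.1295
  f19: (p7, p18, p5) → 80.7829
  f20: (p10, p15, p12) → 14.3300
  f21: (p10, p17, p12) → 9.9661
  f22: (p10, p17, p15) → 21.1173
Σ area = 936.307

Euler: V−E+F = 13−33+22 = 2.

facets=22 area=936.307


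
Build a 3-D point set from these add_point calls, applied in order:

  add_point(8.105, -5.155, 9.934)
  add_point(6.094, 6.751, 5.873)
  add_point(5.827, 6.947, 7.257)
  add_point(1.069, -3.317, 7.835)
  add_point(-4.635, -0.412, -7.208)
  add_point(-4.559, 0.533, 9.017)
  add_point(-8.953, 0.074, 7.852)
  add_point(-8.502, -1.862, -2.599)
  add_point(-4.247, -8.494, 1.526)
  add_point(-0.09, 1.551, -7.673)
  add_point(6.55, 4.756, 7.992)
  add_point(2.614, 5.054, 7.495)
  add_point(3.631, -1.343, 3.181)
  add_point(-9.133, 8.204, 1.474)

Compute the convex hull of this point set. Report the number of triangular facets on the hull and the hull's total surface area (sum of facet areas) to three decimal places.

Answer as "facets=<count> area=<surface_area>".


facets=18 area=821.791

Hull vertices (11/14): indices [0, 1, 2, 4, 5, 6, 7, 8, 9, 10, 13].

Facet areas (half cross-product norm):
  f1: (p9, p8, p0) → 108.9536
  f2: (p6, p8, p0) → 88.3469
  f3: (p7, p6, p13) → 48.7436
  f4: (p7, p6, p8) → 45.1353
  f5: (p1, p9, p0) → 100.4277
  f6: (p1, p9, p13) → 102.0384
  f7: (p1, p2, p13) → 11.2916
  f8: (p5, p2, p13) → 71.6991
  f9: (p5, p6, p13) → 23.5025
  f10: (p5, p6, p0) → 16.6859
  f11: (p4, p9, p8) → 28.1743
  f12: (p4, p7, p8) → 26.8393
  f13: (p4, p9, p13) → 32.1808
  f14: (p4, p7, p13) → 33.4942
  f15: (p10, p1, p0) → 8.6769
  f16: (p10, p1, p2) → 1.7116
  f17: (p10, p5, p0) → 59.4811
  f18: (p10, p5, p2) → 14.4086
Σ area = 821.791

Euler: V−E+F = 11−27+18 = 2.


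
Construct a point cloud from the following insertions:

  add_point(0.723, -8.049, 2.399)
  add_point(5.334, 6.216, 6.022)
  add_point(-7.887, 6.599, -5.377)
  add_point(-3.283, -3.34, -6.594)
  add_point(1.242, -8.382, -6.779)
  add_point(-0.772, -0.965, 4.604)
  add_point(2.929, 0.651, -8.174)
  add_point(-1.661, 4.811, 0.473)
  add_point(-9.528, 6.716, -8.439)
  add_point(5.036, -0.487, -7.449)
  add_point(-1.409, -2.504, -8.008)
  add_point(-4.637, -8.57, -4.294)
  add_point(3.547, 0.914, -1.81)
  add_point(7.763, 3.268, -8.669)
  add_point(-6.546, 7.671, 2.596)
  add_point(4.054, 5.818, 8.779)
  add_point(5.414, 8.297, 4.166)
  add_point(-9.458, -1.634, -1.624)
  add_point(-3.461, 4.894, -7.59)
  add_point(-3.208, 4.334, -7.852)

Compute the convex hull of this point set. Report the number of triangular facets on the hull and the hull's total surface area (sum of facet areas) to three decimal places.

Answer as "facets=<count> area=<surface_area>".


12 of the 20 inputs are extreme points: [0, 1, 4, 5, 8, 10, 11, 13, 14, 15, 16, 17].

Area of each hull facet:
  f1: (p4, p11, p8) → 52.3457
  f2: (p4, p0, p13) → 61.4425
  f3: (p4, p0, p11) → 26.3848
  f4: (p16, p13, p8) → 119.4669
  f5: (p17, p11, p8) → 43.3373
  f6: (p17, p0, p11) → 37.9887
  f7: (p10, p13, p8) → 65.9040
  f8: (p10, p4, p8) → 13.2050
  f9: (p10, p4, p13) → 35.2512
  f10: (p14, p16, p8) → 63.8847
  f11: (p14, p16, p15) → 32.2464
  f12: (p14, p17, p8) → 51.8109
  f13: (p1, p16, p13) → 18.2909
  f14: (p1, p16, p15) → 3.0231
  f15: (p1, p0, p13) → 109.2493
  f16: (p1, p0, p15) → 23.6274
  f17: (p5, p0, p15) → 24.8180
  f18: (p5, p17, p0) → 40.4317
  f19: (p5, p14, p15) → 47.9869
  f20: (p5, p14, p17) → 48.9984
Σ area = 919.694

Check V−E+F: 12 − 30 + 20 = 2.

facets=20 area=919.694


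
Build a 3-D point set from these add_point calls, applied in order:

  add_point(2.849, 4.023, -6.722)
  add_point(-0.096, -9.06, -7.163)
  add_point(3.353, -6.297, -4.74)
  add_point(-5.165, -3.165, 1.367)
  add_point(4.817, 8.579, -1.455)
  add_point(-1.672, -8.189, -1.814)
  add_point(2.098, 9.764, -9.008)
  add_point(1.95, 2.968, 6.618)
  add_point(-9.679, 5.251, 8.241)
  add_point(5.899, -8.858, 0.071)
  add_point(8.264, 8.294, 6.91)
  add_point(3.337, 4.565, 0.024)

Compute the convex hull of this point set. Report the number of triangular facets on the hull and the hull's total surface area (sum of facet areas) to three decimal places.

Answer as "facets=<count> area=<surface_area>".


Hull vertices (9/12): indices [1, 2, 3, 5, 6, 7, 8, 9, 10].

Triangle areas on the boundary:
  f1: (p6, p10, p8) → 150.4414
  f2: (p6, p1, p8) → 190.5278
  f3: (p9, p6, p10) → 151.7288
  f4: (p7, p10, p8) → 38.9847
  f5: (p7, p9, p8) → 73.1339
  f6: (p7, p9, p10) → 54.6609
  f7: (p5, p9, p8) → 68.2668
  f8: (p5, p9, p1) → 22.0648
  f9: (p2, p6, p1) → 39.2825
  f10: (p2, p9, p1) → 13.6071
  f11: (p2, p9, p6) → 38.2223
  f12: (p3, p1, p8) → 17.6678
  f13: (p3, p5, p8) → 7.0458
  f14: (p3, p5, p1) → 14.0677
Σ area = 879.702

Euler characteristic 9−21+14 = 2 ✓

facets=14 area=879.702


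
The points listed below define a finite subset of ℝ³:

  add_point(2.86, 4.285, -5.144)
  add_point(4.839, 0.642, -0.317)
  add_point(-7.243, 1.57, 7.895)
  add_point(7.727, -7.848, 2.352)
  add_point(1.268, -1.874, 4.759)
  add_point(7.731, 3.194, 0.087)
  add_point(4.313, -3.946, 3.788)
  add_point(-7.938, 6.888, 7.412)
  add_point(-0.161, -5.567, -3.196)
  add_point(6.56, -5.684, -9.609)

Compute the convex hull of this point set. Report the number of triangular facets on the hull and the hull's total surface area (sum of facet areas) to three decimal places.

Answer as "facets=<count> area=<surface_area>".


facets=12 area=593.924

Extreme-point indices: [0, 2, 3, 5, 6, 7, 8, 9] — 8 of 10 on the boundary.

Area of each hull facet:
  f1: (p9, p3, p5) → 63.9261
  f2: (p0, p5, p7) → 60.3887
  f3: (p0, p9, p5) → 41.6021
  f4: (p6, p5, p7) → 72.3519
  f5: (p6, p3, p5) → 22.8680
  f6: (p8, p9, p3) → 45.1741
  f7: (p8, p0, p7) → 86.4868
  f8: (p8, p0, p9) → 46.0747
  f9: (p2, p8, p3) → 73.9849
  f10: (p2, p6, p3) → 13.8011
  f11: (p2, p8, p7) → 35.6744
  f12: (p2, p6, p7) → 31.5906
Σ area = 593.924

Euler characteristic 8−18+12 = 2 ✓


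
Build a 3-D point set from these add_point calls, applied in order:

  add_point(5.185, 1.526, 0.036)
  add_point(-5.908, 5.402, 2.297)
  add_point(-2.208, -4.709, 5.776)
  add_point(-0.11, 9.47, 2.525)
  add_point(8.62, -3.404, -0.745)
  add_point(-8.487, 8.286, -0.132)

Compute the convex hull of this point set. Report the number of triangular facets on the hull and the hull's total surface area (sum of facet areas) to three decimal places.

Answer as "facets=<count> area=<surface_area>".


facets=8 area=320.707

Points on the hull: [0, 1, 2, 3, 4, 5] (6 of 6).

Area of each hull facet:
  f1: (p2, p4, p5) → 98.8859
  f2: (p3, p2, p4) → 88.0114
  f3: (p1, p2, p5) → 10.5870
  f4: (p1, p3, p5) → 16.0758
  f5: (p1, p3, p2) → 38.9630
  f6: (p0, p4, p5) → 23.0003
  f7: (p0, p3, p5) → 41.3864
  f8: (p0, p3, p4) → 3.7977
Σ area = 320.707

Euler characteristic 6−12+8 = 2 ✓


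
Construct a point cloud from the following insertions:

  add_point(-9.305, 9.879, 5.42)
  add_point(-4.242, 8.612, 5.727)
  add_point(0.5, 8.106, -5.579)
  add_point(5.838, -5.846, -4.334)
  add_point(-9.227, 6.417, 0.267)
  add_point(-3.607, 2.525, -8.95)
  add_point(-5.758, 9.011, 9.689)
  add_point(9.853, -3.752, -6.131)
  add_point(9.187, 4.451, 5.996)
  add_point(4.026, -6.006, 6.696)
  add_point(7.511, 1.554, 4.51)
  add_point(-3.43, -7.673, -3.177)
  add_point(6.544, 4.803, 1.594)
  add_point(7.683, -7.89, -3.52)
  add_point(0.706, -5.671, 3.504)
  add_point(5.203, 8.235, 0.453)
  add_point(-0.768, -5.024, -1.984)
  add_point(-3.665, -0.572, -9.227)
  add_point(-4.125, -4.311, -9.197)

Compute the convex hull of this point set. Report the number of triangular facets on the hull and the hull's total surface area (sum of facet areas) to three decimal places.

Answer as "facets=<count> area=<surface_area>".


Extreme-point indices: [0, 2, 4, 5, 6, 7, 8, 9, 11, 13, 14, 15, 17, 18] — 14 of 19 on the boundary.

Triangle areas on the boundary:
  f1: (p5, p17, p7) → 21.7399
  f2: (p5, p2, p7) → 56.3117
  f3: (p15, p2, p7) → 54.3937
  f4: (p15, p2, p0) → 55.8365
  f5: (p4, p11, p0) → 35.0664
  f6: (p4, p2, p0) → 33.3443
  f7: (p4, p5, p2) → 41.6431
  f8: (p18, p11, p13) → 38.4002
  f9: (p18, p17, p7) → 26.6451
  f10: (p18, p13, p7) → 36.2931
  f11: (p18, p4, p11) → 51.9080
  f12: (p18, p5, p17) → 0.8290
  f13: (p18, p4, p5) → 37.1572
  f14: (p6, p11, p0) → 57.3233
  f15: (p6, p15, p0) → 40.3196
  f16: (p9, p11, p13) → 57.0398
  f17: (p8, p15, p7) → 54.6820
  f18: (p8, p13, p7) → 39.2208
  f19: (p8, p6, p15) → 55.9701
  f20: (p8, p9, p13) → 64.2515
  f21: (p8, p9, p6) → 92.4054
  f22: (p14, p6, p11) → 66.1465
  f23: (p14, p9, p11) → 7.4092
  f24: (p14, p9, p6) → 39.5574
Σ area = 1063.894

Euler characteristic 14−36+24 = 2 ✓

facets=24 area=1063.894


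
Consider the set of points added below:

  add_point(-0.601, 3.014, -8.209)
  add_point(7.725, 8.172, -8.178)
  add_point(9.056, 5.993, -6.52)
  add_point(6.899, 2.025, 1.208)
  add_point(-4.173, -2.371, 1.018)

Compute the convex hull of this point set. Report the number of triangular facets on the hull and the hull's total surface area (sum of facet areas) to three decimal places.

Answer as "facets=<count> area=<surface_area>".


5 of the 5 inputs are extreme points: [0, 1, 2, 3, 4].

Area of each hull facet:
  f1: (p0, p2, p4) → 55.0009
  f2: (p1, p0, p4) → 47.1633
  f3: (p1, p0, p2) → 14.9089
  f4: (p3, p2, p4) → 49.4580
  f5: (p3, p1, p4) → 64.7758
  f6: (p3, p1, p2) → 9.9633
Σ area = 241.270

Euler: V−E+F = 5−9+6 = 2.

facets=6 area=241.270


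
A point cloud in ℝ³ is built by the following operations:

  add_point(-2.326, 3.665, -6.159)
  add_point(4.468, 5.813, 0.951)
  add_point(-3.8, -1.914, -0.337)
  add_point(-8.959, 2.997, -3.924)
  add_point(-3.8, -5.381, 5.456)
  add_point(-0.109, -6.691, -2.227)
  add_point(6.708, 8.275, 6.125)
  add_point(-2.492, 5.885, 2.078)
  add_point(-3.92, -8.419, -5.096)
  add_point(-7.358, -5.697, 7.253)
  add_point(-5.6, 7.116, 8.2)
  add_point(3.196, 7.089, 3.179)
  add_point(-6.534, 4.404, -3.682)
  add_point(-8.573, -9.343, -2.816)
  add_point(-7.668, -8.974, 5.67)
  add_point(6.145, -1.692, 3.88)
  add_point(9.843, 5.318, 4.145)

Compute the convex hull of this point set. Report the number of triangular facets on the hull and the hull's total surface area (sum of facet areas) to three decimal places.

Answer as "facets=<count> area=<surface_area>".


Extreme-point indices: [0, 1, 3, 5, 6, 8, 9, 10, 12, 13, 14, 15, 16] — 13 of 17 on the boundary.

Area of each hull facet:
  f1: (p9, p10, p3) → 78.3352
  f2: (p12, p10, p3) → 16.6052
  f3: (p12, p0, p3) → 5.4720
  f4: (p6, p9, p10) → 79.4232
  f5: (p6, p12, p10) → 76.4480
  f6: (p6, p12, p0) → 39.2794
  f7: (p6, p15, p16) → 18.1737
  f8: (p6, p15, p9) → 71.3520
  f9: (p14, p13, p3) → 52.8786
  f10: (p14, p9, p3) → 25.5100
  f11: (p14, p15, p9) → 25.7628
  f12: (p8, p13, p3) → 32.0522
  f13: (p8, p0, p3) → 41.7094
  f14: (p8, p14, p13) → 21.2277
  f15: (p1, p0, p16) → 12.2760
  f16: (p1, p6, p16) → 13.6109
  f17: (p1, p6, p0) → 11.7521
  f18: (p5, p0, p16) → 86.9769
  f19: (p5, p8, p0) → 28.6433
  f20: (p5, p15, p16) → 26.4659
  f21: (p5, p14, p15) → 55.9827
  f22: (p5, p8, p14) → 27.8761
Σ area = 847.813

Euler characteristic 13−33+22 = 2 ✓

facets=22 area=847.813


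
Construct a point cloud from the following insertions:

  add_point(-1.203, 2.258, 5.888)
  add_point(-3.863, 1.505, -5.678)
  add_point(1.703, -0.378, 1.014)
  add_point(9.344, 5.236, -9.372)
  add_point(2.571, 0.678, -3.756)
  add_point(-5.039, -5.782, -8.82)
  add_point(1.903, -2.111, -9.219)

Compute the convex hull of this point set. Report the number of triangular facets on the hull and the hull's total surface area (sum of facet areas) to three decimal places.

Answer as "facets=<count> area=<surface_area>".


Hull vertices (6/7): indices [0, 1, 2, 3, 5, 6].

Per-facet area ½‖(b−a)×(c−a)‖:
  f1: (p1, p3, p5) → 54.8435
  f2: (p1, p0, p5) → 42.0708
  f3: (p1, p0, p3) → 84.4713
  f4: (p2, p0, p5) → 34.9838
  f5: (p2, p0, p3) → 33.0733
  f6: (p6, p3, p5) → 11.9407
  f7: (p6, p2, p5) → 40.8090
  f8: (p6, p2, p3) → 54.0643
Σ area = 356.257

Euler characteristic 6−12+8 = 2 ✓

facets=8 area=356.257


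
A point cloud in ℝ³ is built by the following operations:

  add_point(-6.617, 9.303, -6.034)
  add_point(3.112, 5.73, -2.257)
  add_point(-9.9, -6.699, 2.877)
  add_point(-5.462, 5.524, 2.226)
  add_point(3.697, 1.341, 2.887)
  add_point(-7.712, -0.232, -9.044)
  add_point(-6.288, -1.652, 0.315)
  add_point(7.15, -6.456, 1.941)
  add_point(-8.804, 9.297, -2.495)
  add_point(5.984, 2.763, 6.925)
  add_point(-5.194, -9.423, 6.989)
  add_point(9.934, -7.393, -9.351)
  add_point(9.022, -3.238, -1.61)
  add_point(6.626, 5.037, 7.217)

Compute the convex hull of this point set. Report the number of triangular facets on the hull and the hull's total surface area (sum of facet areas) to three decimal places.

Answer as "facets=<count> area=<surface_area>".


Hull vertices (12/14): indices [0, 1, 2, 3, 5, 7, 8, 9, 10, 11, 12, 13].

Per-facet area ½‖(b−a)×(c−a)‖:
  f1: (p5, p11, p2) → 130.8078
  f2: (p5, p0, p11) → 92.4847
  f3: (p10, p11, p2) → 76.2135
  f4: (p8, p13, p0) → 38.9449
  f5: (p8, p5, p2) → 79.2156
  f6: (p8, p5, p0) → 20.5174
  f7: (p1, p0, p11) → 79.4773
  f8: (p1, p13, p11) → 81.2984
  f9: (p1, p13, p0) → 42.5281
  f10: (p7, p10, p11) → 66.2640
  f11: (p3, p10, p13) → 101.2238
  f12: (p3, p8, p13) → 30.9788
  f13: (p3, p10, p2) → 43.7347
  f14: (p3, p8, p2) → 41.5462
  f15: (p12, p13, p11) → 14.7113
  f16: (p12, p7, p11) → 21.2996
  f17: (p12, p7, p13) → 31.3935
  f18: (p9, p10, p13) → 9.1411
  f19: (p9, p7, p13) → 6.3375
  f20: (p9, p7, p10) → 71.7736
Σ area = 1079.892

Euler characteristic 12−30+20 = 2 ✓

facets=20 area=1079.892


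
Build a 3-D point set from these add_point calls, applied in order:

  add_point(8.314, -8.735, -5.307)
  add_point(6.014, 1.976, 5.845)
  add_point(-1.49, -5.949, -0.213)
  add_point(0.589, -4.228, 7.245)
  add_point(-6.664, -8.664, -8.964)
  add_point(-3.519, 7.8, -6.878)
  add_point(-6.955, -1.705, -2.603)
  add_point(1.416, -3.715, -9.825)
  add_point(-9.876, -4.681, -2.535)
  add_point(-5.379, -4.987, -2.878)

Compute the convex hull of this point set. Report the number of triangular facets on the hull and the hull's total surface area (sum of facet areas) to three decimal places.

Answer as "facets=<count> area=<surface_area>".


7 of the 10 inputs are extreme points: [0, 1, 3, 4, 5, 7, 8].

Area of each hull facet:
  f1: (p3, p5, p8) → 104.0217
  f2: (p1, p5, p0) → 129.1725
  f3: (p1, p3, p0) → 62.4619
  f4: (p1, p3, p5) → 70.7597
  f5: (p4, p5, p8) → 60.2427
  f6: (p4, p3, p8) → 56.7892
  f7: (p4, p3, p0) → 113.5242
  f8: (p7, p5, p0) → 48.1377
  f9: (p7, p4, p0) → 43.8946
  f10: (p7, p4, p5) → 60.7882
Σ area = 749.793

Euler: V−E+F = 7−15+10 = 2.

facets=10 area=749.793


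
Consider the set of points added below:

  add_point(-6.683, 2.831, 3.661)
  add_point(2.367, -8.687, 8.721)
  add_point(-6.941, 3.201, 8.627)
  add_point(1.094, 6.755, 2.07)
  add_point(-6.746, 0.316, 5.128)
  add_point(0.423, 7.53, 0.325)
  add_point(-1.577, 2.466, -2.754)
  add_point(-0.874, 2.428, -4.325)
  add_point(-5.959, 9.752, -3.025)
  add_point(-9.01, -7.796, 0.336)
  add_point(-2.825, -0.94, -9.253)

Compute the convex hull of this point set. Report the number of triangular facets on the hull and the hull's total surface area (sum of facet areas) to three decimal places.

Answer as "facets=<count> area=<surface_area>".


facets=12 area=674.481

Extreme-point indices: [1, 2, 3, 5, 7, 8, 9, 10] — 8 of 11 on the boundary.

Area of each hull facet:
  f1: (p10, p1, p9) → 93.9099
  f2: (p10, p8, p9) → 84.9097
  f3: (p2, p1, p9) → 89.3912
  f4: (p2, p8, p9) → 92.6501
  f5: (p3, p2, p1) → 81.2097
  f6: (p3, p2, p8) → 50.0476
  f7: (p5, p10, p8) → 46.7568
  f8: (p5, p3, p8) → 4.8111
  f9: (p7, p5, p10) → 5.6631
  f10: (p7, p5, p3) → 6.6477
  f11: (p7, p10, p1) → 52.1946
  f12: (p7, p3, p1) → 66.2895
Σ area = 674.481

Check V−E+F: 8 − 18 + 12 = 2.


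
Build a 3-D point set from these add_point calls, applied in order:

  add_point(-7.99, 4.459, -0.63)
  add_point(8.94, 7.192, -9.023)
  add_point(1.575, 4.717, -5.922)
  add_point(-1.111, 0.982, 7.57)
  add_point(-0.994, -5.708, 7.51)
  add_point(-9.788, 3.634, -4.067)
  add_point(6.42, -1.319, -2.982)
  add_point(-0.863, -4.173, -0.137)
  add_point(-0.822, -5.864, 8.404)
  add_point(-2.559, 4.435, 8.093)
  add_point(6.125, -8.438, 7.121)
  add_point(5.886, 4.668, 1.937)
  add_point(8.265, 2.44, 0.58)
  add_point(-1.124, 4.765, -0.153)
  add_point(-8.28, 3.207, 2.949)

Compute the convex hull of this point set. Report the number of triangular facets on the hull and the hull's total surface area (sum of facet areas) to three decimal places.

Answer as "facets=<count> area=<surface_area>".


facets=20 area=748.677

Hull vertices (12/15): indices [0, 1, 4, 5, 6, 7, 8, 9, 10, 11, 12, 14].

Facet areas (half cross-product norm):
  f1: (p9, p8, p10) → 34.3324
  f2: (p7, p1, p5) → 107.4321
  f3: (p14, p8, p5) → 38.1252
  f4: (p14, p9, p8) → 40.7002
  f5: (p11, p9, p1) → 38.8367
  f6: (p11, p9, p10) → 71.8086
  f7: (p6, p10, p1) → 25.7198
  f8: (p6, p7, p1) → 33.1933
  f9: (p6, p7, p10) → 44.6275
  f10: (p4, p8, p10) → 3.4651
  f11: (p4, p7, p10) → 29.7764
  f12: (p4, p8, p5) → 4.3979
  f13: (p4, p7, p5) → 44.2309
  f14: (p0, p14, p5) → 5.2897
  f15: (p0, p14, p9) → 12.7111
  f16: (p0, p1, p5) → 37.8089
  f17: (p0, p9, p1) → 97.6497
  f18: (p12, p10, p1) → 37.5924
  f19: (p12, p11, p1) → 18.8432
  f20: (p12, p11, p10) → 22.1357
Σ area = 748.677

Check V−E+F: 12 − 30 + 20 = 2.


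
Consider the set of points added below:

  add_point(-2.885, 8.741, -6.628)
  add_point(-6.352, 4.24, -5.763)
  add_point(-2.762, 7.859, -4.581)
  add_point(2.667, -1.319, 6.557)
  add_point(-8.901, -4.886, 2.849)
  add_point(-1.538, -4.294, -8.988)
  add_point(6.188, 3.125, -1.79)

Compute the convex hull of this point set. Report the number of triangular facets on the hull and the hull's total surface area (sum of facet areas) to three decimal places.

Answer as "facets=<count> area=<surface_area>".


facets=10 area=499.834

7 of the 7 inputs are extreme points: [0, 1, 2, 3, 4, 5, 6].

Area of each hull facet:
  f1: (p5, p0, p6) → 68.6644
  f2: (p3, p5, p4) → 85.6186
  f3: (p3, p5, p6) → 65.1101
  f4: (p1, p5, p4) → 63.2715
  f5: (p1, p5, p0) → 28.0884
  f6: (p2, p0, p6) → 10.3550
  f7: (p2, p3, p6) → 52.5988
  f8: (p2, p3, p4) → 90.8553
  f9: (p2, p1, p4) → 29.4337
  f10: (p2, p1, p0) → 5.8383
Σ area = 499.834

Euler characteristic 7−15+10 = 2 ✓


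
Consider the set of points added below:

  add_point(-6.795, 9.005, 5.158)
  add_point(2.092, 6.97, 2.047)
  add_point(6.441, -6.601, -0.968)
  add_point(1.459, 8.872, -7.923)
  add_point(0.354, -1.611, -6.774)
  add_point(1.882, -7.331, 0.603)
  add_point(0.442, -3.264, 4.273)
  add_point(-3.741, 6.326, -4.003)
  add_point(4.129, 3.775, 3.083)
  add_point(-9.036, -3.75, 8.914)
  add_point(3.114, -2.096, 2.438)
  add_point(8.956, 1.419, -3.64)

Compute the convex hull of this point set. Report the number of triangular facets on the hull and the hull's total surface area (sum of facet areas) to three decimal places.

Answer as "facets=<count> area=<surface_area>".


Hull vertices (11/12): indices [0, 1, 2, 3, 4, 5, 6, 7, 8, 9, 11].

Facet areas (half cross-product norm):
  f1: (p4, p3, p11) → 47.5322
  f2: (p8, p0, p9) → 81.0365
  f3: (p2, p4, p11) → 38.1543
  f4: (p2, p8, p11) → 37.5310
  f5: (p7, p3, p0) → 26.8671
  f6: (p7, p4, p3) → 32.1411
  f7: (p7, p0, p9) → 67.4715
  f8: (p7, p4, p9) → 79.7075
  f9: (p1, p3, p0) → 47.7860
  f10: (p1, p8, p0) → 15.6106
  f11: (p1, p3, p11) → 49.1353
  f12: (p1, p8, p11) → 16.0824
  f13: (p5, p4, p9) → 65.9736
  f14: (p5, p2, p9) → 17.0078
  f15: (p5, p2, p4) → 22.6426
  f16: (p6, p8, p9) → 36.3279
  f17: (p6, p2, p9) → 22.3336
  f18: (p6, p2, p8) → 34.6113
Σ area = 737.952

Check V−E+F: 11 − 27 + 18 = 2.

facets=18 area=737.952


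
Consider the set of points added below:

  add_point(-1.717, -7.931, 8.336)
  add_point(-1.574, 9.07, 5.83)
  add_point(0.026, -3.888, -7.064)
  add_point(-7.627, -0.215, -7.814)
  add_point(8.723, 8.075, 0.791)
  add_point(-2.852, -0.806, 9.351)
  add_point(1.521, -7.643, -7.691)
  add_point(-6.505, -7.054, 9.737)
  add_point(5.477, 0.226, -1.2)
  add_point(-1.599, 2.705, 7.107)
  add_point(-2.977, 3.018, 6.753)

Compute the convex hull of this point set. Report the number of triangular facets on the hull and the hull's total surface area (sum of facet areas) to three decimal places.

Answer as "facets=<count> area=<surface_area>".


Extreme-point indices: [0, 1, 2, 3, 4, 5, 6, 7, 8] — 9 of 11 on the boundary.

Triangle areas on the boundary:
  f1: (p1, p4, p3) → 100.8346
  f2: (p7, p1, p3) → 138.4089
  f3: (p7, p6, p3) → 106.5977
  f4: (p7, p6, p0) → 36.8776
  f5: (p2, p4, p3) → 69.9181
  f6: (p2, p6, p3) → 12.2640
  f7: (p2, p6, p4) → 28.8702
  f8: (p8, p0, p4) → 53.0246
  f9: (p8, p6, p4) → 19.0337
  f10: (p8, p6, p0) → 77.6204
  f11: (p5, p7, p0) → 17.2499
  f12: (p5, p7, p1) → 17.8390
  f13: (p5, p0, p4) → 58.0314
  f14: (p5, p1, p4) → 59.8504
Σ area = 796.420

Check V−E+F: 9 − 21 + 14 = 2.

facets=14 area=796.420
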